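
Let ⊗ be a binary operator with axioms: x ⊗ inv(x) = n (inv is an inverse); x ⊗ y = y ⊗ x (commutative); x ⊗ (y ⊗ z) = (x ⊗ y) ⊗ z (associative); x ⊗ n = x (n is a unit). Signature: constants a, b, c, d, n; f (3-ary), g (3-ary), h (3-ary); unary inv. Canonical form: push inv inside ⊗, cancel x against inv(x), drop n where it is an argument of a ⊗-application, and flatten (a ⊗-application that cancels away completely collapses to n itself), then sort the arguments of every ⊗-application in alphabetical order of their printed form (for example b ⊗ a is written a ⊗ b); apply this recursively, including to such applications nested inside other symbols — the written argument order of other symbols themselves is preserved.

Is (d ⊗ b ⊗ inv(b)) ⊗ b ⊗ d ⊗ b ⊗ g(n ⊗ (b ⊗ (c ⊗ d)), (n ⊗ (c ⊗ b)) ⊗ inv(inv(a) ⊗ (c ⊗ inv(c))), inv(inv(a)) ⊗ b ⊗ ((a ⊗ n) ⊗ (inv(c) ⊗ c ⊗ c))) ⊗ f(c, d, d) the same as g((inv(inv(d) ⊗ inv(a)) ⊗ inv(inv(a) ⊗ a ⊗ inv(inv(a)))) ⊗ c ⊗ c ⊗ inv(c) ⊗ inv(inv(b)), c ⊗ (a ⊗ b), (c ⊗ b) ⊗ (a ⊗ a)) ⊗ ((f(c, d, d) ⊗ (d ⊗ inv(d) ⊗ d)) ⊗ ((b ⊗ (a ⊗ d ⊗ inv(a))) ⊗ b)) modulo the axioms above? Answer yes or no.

Answer: yes — both canonical forms are b ⊗ b ⊗ d ⊗ d ⊗ f(c, d, d) ⊗ g(b ⊗ c ⊗ d, a ⊗ b ⊗ c, a ⊗ a ⊗ b ⊗ c)

Derivation:
Left:  (d ⊗ b ⊗ inv(b)) ⊗ b ⊗ d ⊗ b ⊗ g(n ⊗ (b ⊗ (c ⊗ d)), (n ⊗ (c ⊗ b)) ⊗ inv(inv(a) ⊗ (c ⊗ inv(c))), inv(inv(a)) ⊗ b ⊗ ((a ⊗ n) ⊗ (inv(c) ⊗ c ⊗ c))) ⊗ f(c, d, d)
  Push inv inside:  distribute inv over ⊗ and collapse double inv
  Collect:  d ⊗ d ⊗ b ⊗ b ⊗ g(b ⊗ c ⊗ d, a ⊗ b ⊗ c, a ⊗ a ⊗ b ⊗ c) ⊗ f(c, d, d)
  Sort arguments:  b ⊗ b ⊗ d ⊗ d ⊗ f(c, d, d) ⊗ g(b ⊗ c ⊗ d, a ⊗ b ⊗ c, a ⊗ a ⊗ b ⊗ c)
Right:  g((inv(inv(d) ⊗ inv(a)) ⊗ inv(inv(a) ⊗ a ⊗ inv(inv(a)))) ⊗ c ⊗ c ⊗ inv(c) ⊗ inv(inv(b)), c ⊗ (a ⊗ b), (c ⊗ b) ⊗ (a ⊗ a)) ⊗ ((f(c, d, d) ⊗ (d ⊗ inv(d) ⊗ d)) ⊗ ((b ⊗ (a ⊗ d ⊗ inv(a))) ⊗ b))
  Push inv inside:  distribute inv over ⊗ and collapse double inv
  Cancel inverse pairs:  a cancels
  Combine occurrences:  g(b ⊗ c ⊗ d, a ⊗ b ⊗ c, a ⊗ a ⊗ b ⊗ c) ⊗ f(c, d, d) ⊗ d ⊗ d ⊗ b ⊗ b
  Sort arguments:  b ⊗ b ⊗ d ⊗ d ⊗ f(c, d, d) ⊗ g(b ⊗ c ⊗ d, a ⊗ b ⊗ c, a ⊗ a ⊗ b ⊗ c)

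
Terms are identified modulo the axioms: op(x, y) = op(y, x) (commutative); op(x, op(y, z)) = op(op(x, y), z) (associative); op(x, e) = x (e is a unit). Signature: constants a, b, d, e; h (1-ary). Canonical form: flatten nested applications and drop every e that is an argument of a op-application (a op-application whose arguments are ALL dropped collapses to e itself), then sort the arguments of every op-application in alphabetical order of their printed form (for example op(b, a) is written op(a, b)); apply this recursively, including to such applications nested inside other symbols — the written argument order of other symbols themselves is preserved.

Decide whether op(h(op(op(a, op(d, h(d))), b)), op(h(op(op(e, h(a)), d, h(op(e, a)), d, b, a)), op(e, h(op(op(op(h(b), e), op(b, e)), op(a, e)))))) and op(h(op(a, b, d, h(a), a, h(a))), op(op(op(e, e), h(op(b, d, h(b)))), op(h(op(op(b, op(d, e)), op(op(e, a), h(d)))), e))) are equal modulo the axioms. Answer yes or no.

Answer: no — op(h(op(a, b, d, d, h(a), h(a))), h(op(a, b, d, h(d))), h(op(a, b, h(b)))) vs op(h(op(a, a, b, d, h(a), h(a))), h(op(a, b, d, h(d))), h(op(b, d, h(b))))

Derivation:
Left:  op(h(op(op(a, op(d, h(d))), b)), op(h(op(op(e, h(a)), d, h(op(e, a)), d, b, a)), op(e, h(op(op(op(h(b), e), op(b, e)), op(a, e))))))
  Un-nest:  op(h(op(op(a, op(d, h(d))), b)), h(op(op(e, h(a)), d, h(op(e, a)), d, b, a)), e, h(op(op(op(h(b), e), op(b, e)), op(a, e))))
  Inside:  h(op(op(a, op(d, h(d))), b))  →  h(op(a, b, d, h(d)))
  Canonicalize subterm:  h(op(op(e, h(a)), d, h(op(e, a)), d, b, a))  →  h(op(a, b, d, d, h(a), h(a)))
  Simplify inside:  h(op(op(op(h(b), e), op(b, e)), op(a, e)))  →  h(op(a, b, h(b)))
  Drop the unit:  drop e
  Order the arguments:  op(h(op(a, b, d, d, h(a), h(a))), h(op(a, b, d, h(d))), h(op(a, b, h(b))))
Right:  op(h(op(a, b, d, h(a), a, h(a))), op(op(op(e, e), h(op(b, d, h(b)))), op(h(op(op(b, op(d, e)), op(op(e, a), h(d)))), e)))
  Un-nest:  op(h(op(a, b, d, h(a), a, h(a))), e, e, h(op(b, d, h(b))), h(op(op(b, op(d, e)), op(op(e, a), h(d)))), e)
  Simplify inside:  h(op(a, b, d, h(a), a, h(a)))  →  h(op(a, a, b, d, h(a), h(a)))
  Simplify inside:  h(op(op(b, op(d, e)), op(op(e, a), h(d))))  →  h(op(a, b, d, h(d)))
  Unit:  drop e (×3)
  Sort:  op(h(op(a, a, b, d, h(a), h(a))), h(op(a, b, d, h(d))), h(op(b, d, h(b))))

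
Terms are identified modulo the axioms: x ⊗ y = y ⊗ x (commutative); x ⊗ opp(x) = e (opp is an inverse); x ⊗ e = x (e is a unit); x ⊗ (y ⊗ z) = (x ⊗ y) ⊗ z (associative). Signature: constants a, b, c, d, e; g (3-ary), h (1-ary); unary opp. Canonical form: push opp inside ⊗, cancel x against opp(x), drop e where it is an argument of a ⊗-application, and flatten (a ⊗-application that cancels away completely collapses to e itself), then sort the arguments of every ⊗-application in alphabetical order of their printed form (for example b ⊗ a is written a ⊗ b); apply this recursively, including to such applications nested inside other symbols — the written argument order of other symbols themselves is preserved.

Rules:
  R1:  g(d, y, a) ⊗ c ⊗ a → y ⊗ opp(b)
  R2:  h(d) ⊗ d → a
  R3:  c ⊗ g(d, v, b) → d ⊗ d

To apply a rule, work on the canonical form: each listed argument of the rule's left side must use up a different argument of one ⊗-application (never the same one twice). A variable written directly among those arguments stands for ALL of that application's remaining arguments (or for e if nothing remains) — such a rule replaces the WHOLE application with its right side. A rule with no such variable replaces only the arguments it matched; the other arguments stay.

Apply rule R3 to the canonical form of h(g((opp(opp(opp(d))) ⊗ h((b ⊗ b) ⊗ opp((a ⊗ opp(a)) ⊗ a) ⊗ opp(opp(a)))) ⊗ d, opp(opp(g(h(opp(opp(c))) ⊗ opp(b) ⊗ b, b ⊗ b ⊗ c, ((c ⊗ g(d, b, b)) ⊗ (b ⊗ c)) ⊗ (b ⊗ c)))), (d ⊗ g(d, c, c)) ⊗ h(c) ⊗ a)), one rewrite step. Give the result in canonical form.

Answer: h(g(h(b ⊗ b), g(h(c), b ⊗ b ⊗ c, b ⊗ b ⊗ c ⊗ c ⊗ d ⊗ d), a ⊗ d ⊗ g(d, c, c) ⊗ h(c)))

Derivation:
Canonical form:  h(g(h(b ⊗ b), g(h(c), b ⊗ b ⊗ c, b ⊗ b ⊗ c ⊗ c ⊗ c ⊗ g(d, b, b)), a ⊗ d ⊗ g(d, c, c) ⊗ h(c)))
R3 matches:  uses c, g(d, b, b);  v := b
New term:  h(g(h(b ⊗ b), g(h(c), b ⊗ b ⊗ c, b ⊗ b ⊗ c ⊗ c ⊗ d ⊗ d), a ⊗ d ⊗ g(d, c, c) ⊗ h(c)))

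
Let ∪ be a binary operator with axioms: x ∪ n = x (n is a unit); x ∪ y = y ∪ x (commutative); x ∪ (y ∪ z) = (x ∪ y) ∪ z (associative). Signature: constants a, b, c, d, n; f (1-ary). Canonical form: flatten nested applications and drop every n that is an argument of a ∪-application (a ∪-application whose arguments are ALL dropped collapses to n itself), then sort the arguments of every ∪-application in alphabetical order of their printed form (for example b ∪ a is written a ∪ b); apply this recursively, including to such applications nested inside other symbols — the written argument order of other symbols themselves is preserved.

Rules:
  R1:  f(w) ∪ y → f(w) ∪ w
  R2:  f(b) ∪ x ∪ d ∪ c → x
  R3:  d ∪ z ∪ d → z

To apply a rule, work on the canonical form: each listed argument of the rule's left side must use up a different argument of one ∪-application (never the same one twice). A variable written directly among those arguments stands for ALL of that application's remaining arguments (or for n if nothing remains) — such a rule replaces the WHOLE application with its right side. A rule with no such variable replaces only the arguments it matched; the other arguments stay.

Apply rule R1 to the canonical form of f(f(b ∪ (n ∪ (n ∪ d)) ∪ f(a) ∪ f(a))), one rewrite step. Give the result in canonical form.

Canonical form:  f(f(b ∪ d ∪ f(a) ∪ f(a)))
Apply R1:  consuming f(a);  w := a, y := b ∪ d ∪ f(a)
The extension variable absorbs all remaining arguments, so the whole application is rewritten.
Giving:  f(f(a ∪ f(a)))

Answer: f(f(a ∪ f(a)))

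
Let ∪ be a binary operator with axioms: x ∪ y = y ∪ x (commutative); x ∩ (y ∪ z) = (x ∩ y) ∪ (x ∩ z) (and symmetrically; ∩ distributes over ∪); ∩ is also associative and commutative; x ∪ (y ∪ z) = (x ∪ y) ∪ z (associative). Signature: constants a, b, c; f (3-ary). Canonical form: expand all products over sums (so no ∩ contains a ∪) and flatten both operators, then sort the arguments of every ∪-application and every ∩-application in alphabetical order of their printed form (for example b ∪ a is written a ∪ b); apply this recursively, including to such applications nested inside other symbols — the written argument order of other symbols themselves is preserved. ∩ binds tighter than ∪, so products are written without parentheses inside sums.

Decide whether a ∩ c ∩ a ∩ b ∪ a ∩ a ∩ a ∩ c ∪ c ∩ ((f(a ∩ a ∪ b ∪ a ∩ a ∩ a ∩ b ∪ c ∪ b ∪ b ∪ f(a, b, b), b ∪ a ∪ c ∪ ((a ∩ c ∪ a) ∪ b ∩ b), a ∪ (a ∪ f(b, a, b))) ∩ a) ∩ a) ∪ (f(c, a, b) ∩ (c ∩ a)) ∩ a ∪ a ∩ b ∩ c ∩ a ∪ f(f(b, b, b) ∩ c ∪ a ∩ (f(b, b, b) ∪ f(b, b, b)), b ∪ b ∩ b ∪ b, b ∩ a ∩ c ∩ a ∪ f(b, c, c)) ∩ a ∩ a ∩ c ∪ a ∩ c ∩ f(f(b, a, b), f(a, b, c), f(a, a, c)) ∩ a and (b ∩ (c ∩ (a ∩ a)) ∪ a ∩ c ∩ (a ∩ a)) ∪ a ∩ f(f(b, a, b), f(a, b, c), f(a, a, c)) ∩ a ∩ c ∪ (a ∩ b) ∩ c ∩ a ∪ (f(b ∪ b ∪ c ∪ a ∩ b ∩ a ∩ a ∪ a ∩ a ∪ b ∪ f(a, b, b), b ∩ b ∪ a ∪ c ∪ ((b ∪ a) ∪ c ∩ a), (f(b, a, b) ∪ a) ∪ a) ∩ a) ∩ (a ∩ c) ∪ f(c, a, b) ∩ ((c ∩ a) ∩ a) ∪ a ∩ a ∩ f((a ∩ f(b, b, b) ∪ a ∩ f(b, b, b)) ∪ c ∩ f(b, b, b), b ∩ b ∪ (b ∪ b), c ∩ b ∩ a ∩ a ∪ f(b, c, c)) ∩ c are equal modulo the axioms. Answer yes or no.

Left:  a ∩ c ∩ a ∩ b ∪ a ∩ a ∩ a ∩ c ∪ c ∩ ((f(a ∩ a ∪ b ∪ a ∩ a ∩ a ∩ b ∪ c ∪ b ∪ b ∪ f(a, b, b), b ∪ a ∪ c ∪ ((a ∩ c ∪ a) ∪ b ∩ b), a ∪ (a ∪ f(b, a, b))) ∩ a) ∩ a) ∪ (f(c, a, b) ∩ (c ∩ a)) ∩ a ∪ a ∩ b ∩ c ∩ a ∪ f(f(b, b, b) ∩ c ∪ a ∩ (f(b, b, b) ∪ f(b, b, b)), b ∪ b ∩ b ∪ b, b ∩ a ∩ c ∩ a ∪ f(b, c, c)) ∩ a ∩ a ∩ c ∪ a ∩ c ∩ f(f(b, a, b), f(a, b, c), f(a, a, c)) ∩ a
  Expand:  a ∩ a ∩ b ∩ c ∪ a ∩ a ∩ a ∩ c ∪ a ∩ a ∩ c ∩ f(a ∩ a ∪ a ∩ a ∩ a ∩ b ∪ b ∪ b ∪ b ∪ c ∪ f(a, b, b), a ∪ a ∪ a ∩ c ∪ b ∪ b ∩ b ∪ c, a ∪ a ∪ f(b, a, b)) ∪ a ∩ a ∩ c ∩ f(c, a, b) ∪ a ∩ a ∩ b ∩ c ∪ a ∩ a ∩ c ∩ f(a ∩ f(b, b, b) ∪ a ∩ f(b, b, b) ∪ c ∩ f(b, b, b), b ∪ b ∪ b ∩ b, a ∩ a ∩ b ∩ c ∪ f(b, c, c)) ∪ a ∩ a ∩ c ∩ f(f(b, a, b), f(a, b, c), f(a, a, c))
  Order the arguments:  a ∩ a ∩ a ∩ c ∪ a ∩ a ∩ b ∩ c ∪ a ∩ a ∩ b ∩ c ∪ a ∩ a ∩ c ∩ f(a ∩ a ∪ a ∩ a ∩ a ∩ b ∪ b ∪ b ∪ b ∪ c ∪ f(a, b, b), a ∪ a ∪ a ∩ c ∪ b ∪ b ∩ b ∪ c, a ∪ a ∪ f(b, a, b)) ∪ a ∩ a ∩ c ∩ f(a ∩ f(b, b, b) ∪ a ∩ f(b, b, b) ∪ c ∩ f(b, b, b), b ∪ b ∪ b ∩ b, a ∩ a ∩ b ∩ c ∪ f(b, c, c)) ∪ a ∩ a ∩ c ∩ f(c, a, b) ∪ a ∩ a ∩ c ∩ f(f(b, a, b), f(a, b, c), f(a, a, c))
Right:  (b ∩ (c ∩ (a ∩ a)) ∪ a ∩ c ∩ (a ∩ a)) ∪ a ∩ f(f(b, a, b), f(a, b, c), f(a, a, c)) ∩ a ∩ c ∪ (a ∩ b) ∩ c ∩ a ∪ (f(b ∪ b ∪ c ∪ a ∩ b ∩ a ∩ a ∪ a ∩ a ∪ b ∪ f(a, b, b), b ∩ b ∪ a ∪ c ∪ ((b ∪ a) ∪ c ∩ a), (f(b, a, b) ∪ a) ∪ a) ∩ a) ∩ (a ∩ c) ∪ f(c, a, b) ∩ ((c ∩ a) ∩ a) ∪ a ∩ a ∩ f((a ∩ f(b, b, b) ∪ a ∩ f(b, b, b)) ∪ c ∩ f(b, b, b), b ∩ b ∪ (b ∪ b), c ∩ b ∩ a ∩ a ∪ f(b, c, c)) ∩ c
  Flatten:  a ∩ a ∩ b ∩ c ∪ a ∩ a ∩ a ∩ c ∪ a ∩ a ∩ c ∩ f(f(b, a, b), f(a, b, c), f(a, a, c)) ∪ a ∩ a ∩ b ∩ c ∪ a ∩ a ∩ c ∩ f(a ∩ a ∪ a ∩ a ∩ a ∩ b ∪ b ∪ b ∪ b ∪ c ∪ f(a, b, b), a ∪ a ∪ a ∩ c ∪ b ∪ b ∩ b ∪ c, a ∪ a ∪ f(b, a, b)) ∪ a ∩ a ∩ c ∩ f(c, a, b) ∪ a ∩ a ∩ c ∩ f(a ∩ f(b, b, b) ∪ a ∩ f(b, b, b) ∪ c ∩ f(b, b, b), b ∪ b ∪ b ∩ b, a ∩ a ∩ b ∩ c ∪ f(b, c, c))
  Sort arguments:  a ∩ a ∩ a ∩ c ∪ a ∩ a ∩ b ∩ c ∪ a ∩ a ∩ b ∩ c ∪ a ∩ a ∩ c ∩ f(a ∩ a ∪ a ∩ a ∩ a ∩ b ∪ b ∪ b ∪ b ∪ c ∪ f(a, b, b), a ∪ a ∪ a ∩ c ∪ b ∪ b ∩ b ∪ c, a ∪ a ∪ f(b, a, b)) ∪ a ∩ a ∩ c ∩ f(a ∩ f(b, b, b) ∪ a ∩ f(b, b, b) ∪ c ∩ f(b, b, b), b ∪ b ∪ b ∩ b, a ∩ a ∩ b ∩ c ∪ f(b, c, c)) ∪ a ∩ a ∩ c ∩ f(c, a, b) ∪ a ∩ a ∩ c ∩ f(f(b, a, b), f(a, b, c), f(a, a, c))

Answer: yes — both canonical forms are a ∩ a ∩ a ∩ c ∪ a ∩ a ∩ b ∩ c ∪ a ∩ a ∩ b ∩ c ∪ a ∩ a ∩ c ∩ f(a ∩ a ∪ a ∩ a ∩ a ∩ b ∪ b ∪ b ∪ b ∪ c ∪ f(a, b, b), a ∪ a ∪ a ∩ c ∪ b ∪ b ∩ b ∪ c, a ∪ a ∪ f(b, a, b)) ∪ a ∩ a ∩ c ∩ f(a ∩ f(b, b, b) ∪ a ∩ f(b, b, b) ∪ c ∩ f(b, b, b), b ∪ b ∪ b ∩ b, a ∩ a ∩ b ∩ c ∪ f(b, c, c)) ∪ a ∩ a ∩ c ∩ f(c, a, b) ∪ a ∩ a ∩ c ∩ f(f(b, a, b), f(a, b, c), f(a, a, c))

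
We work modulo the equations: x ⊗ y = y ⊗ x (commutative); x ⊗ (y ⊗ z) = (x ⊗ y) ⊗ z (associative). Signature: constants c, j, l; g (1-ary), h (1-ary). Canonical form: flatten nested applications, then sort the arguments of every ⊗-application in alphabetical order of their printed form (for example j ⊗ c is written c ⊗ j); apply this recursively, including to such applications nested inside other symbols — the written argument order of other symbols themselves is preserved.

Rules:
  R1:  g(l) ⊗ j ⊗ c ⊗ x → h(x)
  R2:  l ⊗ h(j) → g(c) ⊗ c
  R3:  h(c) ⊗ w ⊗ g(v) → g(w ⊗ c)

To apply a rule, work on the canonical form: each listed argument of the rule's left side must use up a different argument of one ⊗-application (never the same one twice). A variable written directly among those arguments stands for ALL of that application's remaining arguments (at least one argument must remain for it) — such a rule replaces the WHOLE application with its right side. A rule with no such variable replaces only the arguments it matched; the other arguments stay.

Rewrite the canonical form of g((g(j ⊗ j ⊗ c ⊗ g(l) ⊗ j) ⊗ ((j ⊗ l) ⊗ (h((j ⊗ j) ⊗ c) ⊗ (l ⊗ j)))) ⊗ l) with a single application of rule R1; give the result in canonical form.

Answer: g(g(h(j ⊗ j)) ⊗ h(c ⊗ j ⊗ j) ⊗ j ⊗ j ⊗ l ⊗ l ⊗ l)

Derivation:
Canonical form:  g(g(c ⊗ g(l) ⊗ j ⊗ j ⊗ j) ⊗ h(c ⊗ j ⊗ j) ⊗ j ⊗ j ⊗ l ⊗ l ⊗ l)
Apply R1:  consuming c, g(l), j;  x := j ⊗ j
The extension variable absorbs all remaining arguments, so the whole application is rewritten.
Giving:  g(g(h(j ⊗ j)) ⊗ h(c ⊗ j ⊗ j) ⊗ j ⊗ j ⊗ l ⊗ l ⊗ l)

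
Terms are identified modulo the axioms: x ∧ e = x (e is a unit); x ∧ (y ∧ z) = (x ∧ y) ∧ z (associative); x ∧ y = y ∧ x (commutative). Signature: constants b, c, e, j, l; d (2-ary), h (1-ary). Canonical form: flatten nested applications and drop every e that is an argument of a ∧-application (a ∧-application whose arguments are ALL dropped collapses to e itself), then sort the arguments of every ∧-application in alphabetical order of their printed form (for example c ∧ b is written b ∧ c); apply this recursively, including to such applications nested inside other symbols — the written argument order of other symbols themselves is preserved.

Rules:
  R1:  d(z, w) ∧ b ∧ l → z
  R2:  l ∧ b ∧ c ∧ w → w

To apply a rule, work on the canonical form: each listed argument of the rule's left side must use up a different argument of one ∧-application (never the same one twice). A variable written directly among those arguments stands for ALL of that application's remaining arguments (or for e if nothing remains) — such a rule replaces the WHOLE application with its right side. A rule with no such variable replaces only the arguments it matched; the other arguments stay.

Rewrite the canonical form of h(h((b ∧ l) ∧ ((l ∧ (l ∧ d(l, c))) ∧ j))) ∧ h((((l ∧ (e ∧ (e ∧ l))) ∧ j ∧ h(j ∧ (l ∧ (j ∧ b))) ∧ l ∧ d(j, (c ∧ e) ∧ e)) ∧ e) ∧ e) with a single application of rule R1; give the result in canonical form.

Canonical form:  h(d(j, c) ∧ h(b ∧ j ∧ j ∧ l) ∧ j ∧ l ∧ l ∧ l) ∧ h(h(b ∧ d(l, c) ∧ j ∧ l ∧ l ∧ l))
Match R1:  consume b, d(l, c), l;  w := c, z := l
Giving:  h(d(j, c) ∧ h(b ∧ j ∧ j ∧ l) ∧ j ∧ l ∧ l ∧ l) ∧ h(h(j ∧ l ∧ l ∧ l))

Answer: h(d(j, c) ∧ h(b ∧ j ∧ j ∧ l) ∧ j ∧ l ∧ l ∧ l) ∧ h(h(j ∧ l ∧ l ∧ l))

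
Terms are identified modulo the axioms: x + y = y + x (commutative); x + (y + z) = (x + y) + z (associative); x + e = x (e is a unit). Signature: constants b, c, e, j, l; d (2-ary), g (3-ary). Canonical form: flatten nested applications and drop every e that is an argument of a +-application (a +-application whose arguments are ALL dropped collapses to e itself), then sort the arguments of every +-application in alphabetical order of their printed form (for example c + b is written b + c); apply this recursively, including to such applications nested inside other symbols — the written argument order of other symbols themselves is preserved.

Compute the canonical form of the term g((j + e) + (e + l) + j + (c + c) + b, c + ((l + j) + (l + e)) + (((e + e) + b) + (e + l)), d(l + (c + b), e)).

Focus inside:  c + ((l + j) + (l + e)) + (((e + e) + b) + (e + l))
Merge nested applications:  c + l + j + l + e + e + e + b + e + l
Drop the unit:  drop e (×4)
Order the arguments:  b + c + j + l + l + l
Reassemble:  g(b + c + c + j + j + l, b + c + j + l + l + l, d(b + c + l, e))

Answer: g(b + c + c + j + j + l, b + c + j + l + l + l, d(b + c + l, e))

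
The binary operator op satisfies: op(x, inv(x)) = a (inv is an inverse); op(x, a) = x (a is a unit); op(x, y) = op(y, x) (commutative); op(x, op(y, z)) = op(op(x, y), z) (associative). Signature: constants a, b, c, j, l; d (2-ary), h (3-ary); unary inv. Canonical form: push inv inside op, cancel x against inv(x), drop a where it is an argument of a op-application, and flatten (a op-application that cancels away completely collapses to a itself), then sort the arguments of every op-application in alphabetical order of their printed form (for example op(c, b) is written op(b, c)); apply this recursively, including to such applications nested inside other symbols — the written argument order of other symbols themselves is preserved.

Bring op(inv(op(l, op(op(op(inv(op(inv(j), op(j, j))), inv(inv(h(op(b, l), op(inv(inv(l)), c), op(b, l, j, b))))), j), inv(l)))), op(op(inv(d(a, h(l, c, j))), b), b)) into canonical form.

Answer: op(b, b, inv(d(a, h(l, c, j))), inv(h(op(b, l), op(c, l), op(b, b, j, l))))

Derivation:
Push inv inside:  distribute inv over op and collapse double inv
Cancel inverse pairs:  l cancels; j cancels
Collect:  op(inv(h(op(b, l), op(c, l), op(b, b, j, l))), inv(d(a, h(l, c, j))), b, b)
Order the arguments:  op(b, b, inv(d(a, h(l, c, j))), inv(h(op(b, l), op(c, l), op(b, b, j, l))))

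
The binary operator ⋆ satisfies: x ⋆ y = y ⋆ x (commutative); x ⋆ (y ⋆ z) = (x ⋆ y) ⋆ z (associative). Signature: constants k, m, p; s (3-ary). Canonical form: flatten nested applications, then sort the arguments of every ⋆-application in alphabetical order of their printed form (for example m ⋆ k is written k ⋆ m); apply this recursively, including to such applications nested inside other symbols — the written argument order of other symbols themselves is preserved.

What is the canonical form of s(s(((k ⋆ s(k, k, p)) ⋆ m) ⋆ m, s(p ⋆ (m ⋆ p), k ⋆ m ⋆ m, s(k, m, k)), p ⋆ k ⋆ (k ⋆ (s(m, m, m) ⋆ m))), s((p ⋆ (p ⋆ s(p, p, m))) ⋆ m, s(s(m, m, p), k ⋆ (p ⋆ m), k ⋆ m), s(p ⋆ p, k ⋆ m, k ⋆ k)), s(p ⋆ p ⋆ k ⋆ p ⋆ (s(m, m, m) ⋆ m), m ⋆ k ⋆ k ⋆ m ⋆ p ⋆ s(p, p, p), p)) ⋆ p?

Answer: p ⋆ s(s(k ⋆ m ⋆ m ⋆ s(k, k, p), s(m ⋆ p ⋆ p, k ⋆ m ⋆ m, s(k, m, k)), k ⋆ k ⋆ m ⋆ p ⋆ s(m, m, m)), s(m ⋆ p ⋆ p ⋆ s(p, p, m), s(s(m, m, p), k ⋆ m ⋆ p, k ⋆ m), s(p ⋆ p, k ⋆ m, k ⋆ k)), s(k ⋆ m ⋆ p ⋆ p ⋆ p ⋆ s(m, m, m), k ⋆ k ⋆ m ⋆ m ⋆ p ⋆ s(p, p, p), p))

Derivation:
Simplify inside:  s(s(((k ⋆ s(k, k, p)) ⋆ m) ⋆ m, s(p ⋆ (m ⋆ p), k ⋆ m ⋆ m, s(k, m, k)), p ⋆ k ⋆ (k ⋆ (s(m, m, m) ⋆ m))), s((p ⋆ (p ⋆ s(p, p, m))) ⋆ m, s(s(m, m, p), k ⋆ (p ⋆ m), k ⋆ m), s(p ⋆ p, k ⋆ m, k ⋆ k)), s(p ⋆ p ⋆ k ⋆ p ⋆ (s(m, m, m) ⋆ m), m ⋆ k ⋆ k ⋆ m ⋆ p ⋆ s(p, p, p), p))  →  s(s(k ⋆ m ⋆ m ⋆ s(k, k, p), s(m ⋆ p ⋆ p, k ⋆ m ⋆ m, s(k, m, k)), k ⋆ k ⋆ m ⋆ p ⋆ s(m, m, m)), s(m ⋆ p ⋆ p ⋆ s(p, p, m), s(s(m, m, p), k ⋆ m ⋆ p, k ⋆ m), s(p ⋆ p, k ⋆ m, k ⋆ k)), s(k ⋆ m ⋆ p ⋆ p ⋆ p ⋆ s(m, m, m), k ⋆ k ⋆ m ⋆ m ⋆ p ⋆ s(p, p, p), p))
Order the arguments:  p ⋆ s(s(k ⋆ m ⋆ m ⋆ s(k, k, p), s(m ⋆ p ⋆ p, k ⋆ m ⋆ m, s(k, m, k)), k ⋆ k ⋆ m ⋆ p ⋆ s(m, m, m)), s(m ⋆ p ⋆ p ⋆ s(p, p, m), s(s(m, m, p), k ⋆ m ⋆ p, k ⋆ m), s(p ⋆ p, k ⋆ m, k ⋆ k)), s(k ⋆ m ⋆ p ⋆ p ⋆ p ⋆ s(m, m, m), k ⋆ k ⋆ m ⋆ m ⋆ p ⋆ s(p, p, p), p))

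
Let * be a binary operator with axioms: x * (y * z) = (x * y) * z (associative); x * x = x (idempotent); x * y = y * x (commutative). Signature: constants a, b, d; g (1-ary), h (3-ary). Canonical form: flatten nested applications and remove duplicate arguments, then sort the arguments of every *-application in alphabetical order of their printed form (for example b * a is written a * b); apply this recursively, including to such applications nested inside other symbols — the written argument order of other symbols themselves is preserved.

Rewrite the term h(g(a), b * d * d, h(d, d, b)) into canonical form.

Answer: h(g(a), b * d, h(d, d, b))

Derivation:
Focus inside:  b * d * d
Drop duplicates:  drop duplicate d
Order the arguments:  b * d
Rebuild:  h(g(a), b * d, h(d, d, b))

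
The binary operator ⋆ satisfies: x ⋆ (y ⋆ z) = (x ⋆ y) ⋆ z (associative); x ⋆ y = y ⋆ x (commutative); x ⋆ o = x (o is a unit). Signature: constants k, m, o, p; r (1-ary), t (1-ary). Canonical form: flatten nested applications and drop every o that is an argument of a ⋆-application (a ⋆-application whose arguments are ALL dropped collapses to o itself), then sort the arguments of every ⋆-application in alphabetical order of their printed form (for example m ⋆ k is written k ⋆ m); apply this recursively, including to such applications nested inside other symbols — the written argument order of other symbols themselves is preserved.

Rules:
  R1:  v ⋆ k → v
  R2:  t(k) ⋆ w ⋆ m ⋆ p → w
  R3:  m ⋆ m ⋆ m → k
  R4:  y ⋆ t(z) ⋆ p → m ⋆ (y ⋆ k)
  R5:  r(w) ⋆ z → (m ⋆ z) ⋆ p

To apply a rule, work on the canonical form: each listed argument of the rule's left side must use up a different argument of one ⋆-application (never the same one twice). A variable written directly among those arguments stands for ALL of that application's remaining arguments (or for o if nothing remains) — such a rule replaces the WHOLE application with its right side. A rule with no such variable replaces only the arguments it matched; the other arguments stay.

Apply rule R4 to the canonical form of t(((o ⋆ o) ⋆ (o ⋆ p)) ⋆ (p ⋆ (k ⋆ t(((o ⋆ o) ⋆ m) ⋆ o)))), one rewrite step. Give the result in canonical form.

Answer: t(k ⋆ k ⋆ m ⋆ p)

Derivation:
Canonical form:  t(k ⋆ p ⋆ p ⋆ t(m))
Match R4:  consume p, t(m);  y := k ⋆ p, z := m
Every leftover argument binds to the variable; the entire application is replaced.
Result:  t(k ⋆ k ⋆ m ⋆ p)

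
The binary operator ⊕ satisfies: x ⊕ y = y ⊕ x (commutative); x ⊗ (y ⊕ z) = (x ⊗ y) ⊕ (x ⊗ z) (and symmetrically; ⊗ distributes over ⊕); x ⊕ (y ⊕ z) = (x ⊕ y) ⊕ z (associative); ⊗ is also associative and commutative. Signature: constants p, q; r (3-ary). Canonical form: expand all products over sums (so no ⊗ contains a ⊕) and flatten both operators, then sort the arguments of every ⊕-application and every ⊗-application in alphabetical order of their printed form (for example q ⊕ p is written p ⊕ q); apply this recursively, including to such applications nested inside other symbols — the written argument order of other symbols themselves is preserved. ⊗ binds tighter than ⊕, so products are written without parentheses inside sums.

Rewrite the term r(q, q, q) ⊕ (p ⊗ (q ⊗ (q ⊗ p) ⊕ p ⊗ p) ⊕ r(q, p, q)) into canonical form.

Answer: p ⊗ p ⊗ p ⊕ p ⊗ p ⊗ q ⊗ q ⊕ r(q, p, q) ⊕ r(q, q, q)

Derivation:
Distribute:  r(q, q, q) ⊕ p ⊗ p ⊗ q ⊗ q ⊕ p ⊗ p ⊗ p ⊕ r(q, p, q)
Order the arguments:  p ⊗ p ⊗ p ⊕ p ⊗ p ⊗ q ⊗ q ⊕ r(q, p, q) ⊕ r(q, q, q)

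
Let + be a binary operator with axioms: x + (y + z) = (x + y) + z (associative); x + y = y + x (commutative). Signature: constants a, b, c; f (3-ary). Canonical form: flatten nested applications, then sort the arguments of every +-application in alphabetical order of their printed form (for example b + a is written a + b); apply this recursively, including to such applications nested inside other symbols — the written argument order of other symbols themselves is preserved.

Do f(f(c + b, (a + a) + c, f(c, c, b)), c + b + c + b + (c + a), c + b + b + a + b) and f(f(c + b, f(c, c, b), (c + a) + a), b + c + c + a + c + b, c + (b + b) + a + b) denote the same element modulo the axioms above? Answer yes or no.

Answer: no — f(f(b + c, a + a + c, f(c, c, b)), a + b + b + c + c + c, a + b + b + b + c) vs f(f(b + c, f(c, c, b), a + a + c), a + b + b + c + c + c, a + b + b + b + c)

Derivation:
Left:  f(f(c + b, (a + a) + c, f(c, c, b)), c + b + c + b + (c + a), c + b + b + a + b)
  Focus inside:  c + b + c + b + (c + a)
  Merge nested applications:  c + b + c + b + c + a
  Sort:  a + b + b + c + c + c
  Reassemble:  f(f(b + c, a + a + c, f(c, c, b)), a + b + b + c + c + c, a + b + b + b + c)
Right:  f(f(c + b, f(c, c, b), (c + a) + a), b + c + c + a + c + b, c + (b + b) + a + b)
  Descend into:  c + (b + b) + a + b
  Flatten:  c + b + b + a + b
  Sort:  a + b + b + b + c
  Rebuild:  f(f(b + c, f(c, c, b), a + a + c), a + b + b + c + c + c, a + b + b + b + c)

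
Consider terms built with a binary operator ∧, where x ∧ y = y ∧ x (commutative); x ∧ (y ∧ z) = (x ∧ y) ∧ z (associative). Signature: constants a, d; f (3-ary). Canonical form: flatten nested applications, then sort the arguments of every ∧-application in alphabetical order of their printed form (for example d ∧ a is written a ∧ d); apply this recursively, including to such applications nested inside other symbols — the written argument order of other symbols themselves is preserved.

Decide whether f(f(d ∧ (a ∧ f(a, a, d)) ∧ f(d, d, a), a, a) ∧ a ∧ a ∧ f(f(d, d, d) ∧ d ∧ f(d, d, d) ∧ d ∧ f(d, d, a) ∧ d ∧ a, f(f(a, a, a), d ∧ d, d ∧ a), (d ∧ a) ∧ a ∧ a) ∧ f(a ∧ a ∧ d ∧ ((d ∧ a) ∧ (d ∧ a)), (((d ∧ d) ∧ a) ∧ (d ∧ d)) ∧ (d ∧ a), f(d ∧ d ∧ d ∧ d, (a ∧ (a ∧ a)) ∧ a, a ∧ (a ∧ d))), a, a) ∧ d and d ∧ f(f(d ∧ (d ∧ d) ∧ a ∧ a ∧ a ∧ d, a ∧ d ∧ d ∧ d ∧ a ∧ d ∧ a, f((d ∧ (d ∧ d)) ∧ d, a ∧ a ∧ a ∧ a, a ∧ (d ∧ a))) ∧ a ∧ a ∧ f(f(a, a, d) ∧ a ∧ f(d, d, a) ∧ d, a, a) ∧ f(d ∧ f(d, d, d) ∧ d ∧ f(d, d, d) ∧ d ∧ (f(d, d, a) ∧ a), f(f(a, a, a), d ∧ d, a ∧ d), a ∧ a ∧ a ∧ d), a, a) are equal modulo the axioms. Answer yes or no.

Left:  f(f(d ∧ (a ∧ f(a, a, d)) ∧ f(d, d, a), a, a) ∧ a ∧ a ∧ f(f(d, d, d) ∧ d ∧ f(d, d, d) ∧ d ∧ f(d, d, a) ∧ d ∧ a, f(f(a, a, a), d ∧ d, d ∧ a), (d ∧ a) ∧ a ∧ a) ∧ f(a ∧ a ∧ d ∧ ((d ∧ a) ∧ (d ∧ a)), (((d ∧ d) ∧ a) ∧ (d ∧ d)) ∧ (d ∧ a), f(d ∧ d ∧ d ∧ d, (a ∧ (a ∧ a)) ∧ a, a ∧ (a ∧ d))), a, a) ∧ d
  Canonicalize subterm:  f(f(d ∧ (a ∧ f(a, a, d)) ∧ f(d, d, a), a, a) ∧ a ∧ a ∧ f(f(d, d, d) ∧ d ∧ f(d, d, d) ∧ d ∧ f(d, d, a) ∧ d ∧ a, f(f(a, a, a), d ∧ d, d ∧ a), (d ∧ a) ∧ a ∧ a) ∧ f(a ∧ a ∧ d ∧ ((d ∧ a) ∧ (d ∧ a)), (((d ∧ d) ∧ a) ∧ (d ∧ d)) ∧ (d ∧ a), f(d ∧ d ∧ d ∧ d, (a ∧ (a ∧ a)) ∧ a, a ∧ (a ∧ d))), a, a)  →  f(a ∧ a ∧ f(a ∧ a ∧ a ∧ a ∧ d ∧ d ∧ d, a ∧ a ∧ d ∧ d ∧ d ∧ d ∧ d, f(d ∧ d ∧ d ∧ d, a ∧ a ∧ a ∧ a, a ∧ a ∧ d)) ∧ f(a ∧ d ∧ d ∧ d ∧ f(d, d, a) ∧ f(d, d, d) ∧ f(d, d, d), f(f(a, a, a), d ∧ d, a ∧ d), a ∧ a ∧ a ∧ d) ∧ f(a ∧ d ∧ f(a, a, d) ∧ f(d, d, a), a, a), a, a)
  Sort:  d ∧ f(a ∧ a ∧ f(a ∧ a ∧ a ∧ a ∧ d ∧ d ∧ d, a ∧ a ∧ d ∧ d ∧ d ∧ d ∧ d, f(d ∧ d ∧ d ∧ d, a ∧ a ∧ a ∧ a, a ∧ a ∧ d)) ∧ f(a ∧ d ∧ d ∧ d ∧ f(d, d, a) ∧ f(d, d, d) ∧ f(d, d, d), f(f(a, a, a), d ∧ d, a ∧ d), a ∧ a ∧ a ∧ d) ∧ f(a ∧ d ∧ f(a, a, d) ∧ f(d, d, a), a, a), a, a)
Right:  d ∧ f(f(d ∧ (d ∧ d) ∧ a ∧ a ∧ a ∧ d, a ∧ d ∧ d ∧ d ∧ a ∧ d ∧ a, f((d ∧ (d ∧ d)) ∧ d, a ∧ a ∧ a ∧ a, a ∧ (d ∧ a))) ∧ a ∧ a ∧ f(f(a, a, d) ∧ a ∧ f(d, d, a) ∧ d, a, a) ∧ f(d ∧ f(d, d, d) ∧ d ∧ f(d, d, d) ∧ d ∧ (f(d, d, a) ∧ a), f(f(a, a, a), d ∧ d, a ∧ d), a ∧ a ∧ a ∧ d), a, a)
  Inside:  f(f(d ∧ (d ∧ d) ∧ a ∧ a ∧ a ∧ d, a ∧ d ∧ d ∧ d ∧ a ∧ d ∧ a, f((d ∧ (d ∧ d)) ∧ d, a ∧ a ∧ a ∧ a, a ∧ (d ∧ a))) ∧ a ∧ a ∧ f(f(a, a, d) ∧ a ∧ f(d, d, a) ∧ d, a, a) ∧ f(d ∧ f(d, d, d) ∧ d ∧ f(d, d, d) ∧ d ∧ (f(d, d, a) ∧ a), f(f(a, a, a), d ∧ d, a ∧ d), a ∧ a ∧ a ∧ d), a, a)  →  f(a ∧ a ∧ f(a ∧ a ∧ a ∧ d ∧ d ∧ d ∧ d, a ∧ a ∧ a ∧ d ∧ d ∧ d ∧ d, f(d ∧ d ∧ d ∧ d, a ∧ a ∧ a ∧ a, a ∧ a ∧ d)) ∧ f(a ∧ d ∧ d ∧ d ∧ f(d, d, a) ∧ f(d, d, d) ∧ f(d, d, d), f(f(a, a, a), d ∧ d, a ∧ d), a ∧ a ∧ a ∧ d) ∧ f(a ∧ d ∧ f(a, a, d) ∧ f(d, d, a), a, a), a, a)
  Order the arguments:  d ∧ f(a ∧ a ∧ f(a ∧ a ∧ a ∧ d ∧ d ∧ d ∧ d, a ∧ a ∧ a ∧ d ∧ d ∧ d ∧ d, f(d ∧ d ∧ d ∧ d, a ∧ a ∧ a ∧ a, a ∧ a ∧ d)) ∧ f(a ∧ d ∧ d ∧ d ∧ f(d, d, a) ∧ f(d, d, d) ∧ f(d, d, d), f(f(a, a, a), d ∧ d, a ∧ d), a ∧ a ∧ a ∧ d) ∧ f(a ∧ d ∧ f(a, a, d) ∧ f(d, d, a), a, a), a, a)

Answer: no — d ∧ f(a ∧ a ∧ f(a ∧ a ∧ a ∧ a ∧ d ∧ d ∧ d, a ∧ a ∧ d ∧ d ∧ d ∧ d ∧ d, f(d ∧ d ∧ d ∧ d, a ∧ a ∧ a ∧ a, a ∧ a ∧ d)) ∧ f(a ∧ d ∧ d ∧ d ∧ f(d, d, a) ∧ f(d, d, d) ∧ f(d, d, d), f(f(a, a, a), d ∧ d, a ∧ d), a ∧ a ∧ a ∧ d) ∧ f(a ∧ d ∧ f(a, a, d) ∧ f(d, d, a), a, a), a, a) vs d ∧ f(a ∧ a ∧ f(a ∧ a ∧ a ∧ d ∧ d ∧ d ∧ d, a ∧ a ∧ a ∧ d ∧ d ∧ d ∧ d, f(d ∧ d ∧ d ∧ d, a ∧ a ∧ a ∧ a, a ∧ a ∧ d)) ∧ f(a ∧ d ∧ d ∧ d ∧ f(d, d, a) ∧ f(d, d, d) ∧ f(d, d, d), f(f(a, a, a), d ∧ d, a ∧ d), a ∧ a ∧ a ∧ d) ∧ f(a ∧ d ∧ f(a, a, d) ∧ f(d, d, a), a, a), a, a)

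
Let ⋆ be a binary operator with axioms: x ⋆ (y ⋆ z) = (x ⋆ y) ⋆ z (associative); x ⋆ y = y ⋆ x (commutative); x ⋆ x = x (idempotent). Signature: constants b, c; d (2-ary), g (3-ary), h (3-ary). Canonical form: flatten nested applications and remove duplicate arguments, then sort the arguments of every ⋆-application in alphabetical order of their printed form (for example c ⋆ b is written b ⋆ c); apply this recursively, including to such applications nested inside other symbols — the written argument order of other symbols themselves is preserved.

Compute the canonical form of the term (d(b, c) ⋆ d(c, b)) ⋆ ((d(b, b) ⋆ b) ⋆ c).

Flatten:  d(b, c) ⋆ d(c, b) ⋆ d(b, b) ⋆ b ⋆ c
Sort arguments:  b ⋆ c ⋆ d(b, b) ⋆ d(b, c) ⋆ d(c, b)

Answer: b ⋆ c ⋆ d(b, b) ⋆ d(b, c) ⋆ d(c, b)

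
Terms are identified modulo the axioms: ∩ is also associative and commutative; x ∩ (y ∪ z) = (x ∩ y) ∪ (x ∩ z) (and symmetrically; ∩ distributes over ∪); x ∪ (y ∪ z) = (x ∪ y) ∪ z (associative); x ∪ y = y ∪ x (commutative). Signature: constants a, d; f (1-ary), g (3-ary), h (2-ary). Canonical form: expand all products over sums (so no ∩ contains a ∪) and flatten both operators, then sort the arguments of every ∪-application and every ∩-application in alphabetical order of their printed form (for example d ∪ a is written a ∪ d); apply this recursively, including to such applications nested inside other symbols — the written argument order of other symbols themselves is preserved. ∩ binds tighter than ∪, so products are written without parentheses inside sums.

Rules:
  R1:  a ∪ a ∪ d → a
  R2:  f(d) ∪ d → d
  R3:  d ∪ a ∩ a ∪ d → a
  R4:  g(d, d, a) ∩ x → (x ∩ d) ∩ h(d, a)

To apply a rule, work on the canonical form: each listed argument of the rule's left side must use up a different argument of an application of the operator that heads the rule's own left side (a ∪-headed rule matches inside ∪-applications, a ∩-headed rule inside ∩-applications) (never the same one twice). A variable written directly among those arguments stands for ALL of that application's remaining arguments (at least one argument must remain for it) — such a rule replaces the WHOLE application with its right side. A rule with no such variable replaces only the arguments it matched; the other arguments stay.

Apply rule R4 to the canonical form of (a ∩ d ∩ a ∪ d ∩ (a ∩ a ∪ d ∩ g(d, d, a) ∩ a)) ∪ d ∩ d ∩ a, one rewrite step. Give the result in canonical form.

Answer: a ∩ a ∩ d ∪ a ∩ a ∩ d ∪ a ∩ d ∩ d ∪ a ∩ d ∩ d ∩ d ∩ h(d, a)

Derivation:
Canonical form:  a ∩ a ∩ d ∪ a ∩ a ∩ d ∪ a ∩ d ∩ d ∪ a ∩ d ∩ d ∩ g(d, d, a)
R4 matches:  uses g(d, d, a);  x := a ∩ d ∩ d
The extension variable absorbs all remaining arguments, so the whole application is rewritten.
Result:  a ∩ a ∩ d ∪ a ∩ a ∩ d ∪ a ∩ d ∩ d ∪ a ∩ d ∩ d ∩ d ∩ h(d, a)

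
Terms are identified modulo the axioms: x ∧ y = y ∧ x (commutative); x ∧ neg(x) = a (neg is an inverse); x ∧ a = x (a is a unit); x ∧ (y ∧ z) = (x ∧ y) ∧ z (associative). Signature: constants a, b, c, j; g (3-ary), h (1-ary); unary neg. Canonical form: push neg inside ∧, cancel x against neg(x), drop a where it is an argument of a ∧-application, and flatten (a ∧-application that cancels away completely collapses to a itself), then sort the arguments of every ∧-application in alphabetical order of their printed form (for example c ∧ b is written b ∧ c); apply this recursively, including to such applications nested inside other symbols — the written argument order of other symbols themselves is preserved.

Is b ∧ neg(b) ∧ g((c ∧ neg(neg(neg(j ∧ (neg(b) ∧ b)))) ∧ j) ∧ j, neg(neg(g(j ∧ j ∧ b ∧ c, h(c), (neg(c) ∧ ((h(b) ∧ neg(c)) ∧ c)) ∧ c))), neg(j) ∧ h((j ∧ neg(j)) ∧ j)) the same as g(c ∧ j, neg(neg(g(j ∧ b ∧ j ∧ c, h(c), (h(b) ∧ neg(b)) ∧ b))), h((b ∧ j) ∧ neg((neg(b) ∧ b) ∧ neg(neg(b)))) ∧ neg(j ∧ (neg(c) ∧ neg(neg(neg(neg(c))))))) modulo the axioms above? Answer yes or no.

Answer: yes — both canonical forms are g(c ∧ j, g(b ∧ c ∧ j ∧ j, h(c), h(b)), h(j) ∧ neg(j))

Derivation:
Left:  b ∧ neg(b) ∧ g((c ∧ neg(neg(neg(j ∧ (neg(b) ∧ b)))) ∧ j) ∧ j, neg(neg(g(j ∧ j ∧ b ∧ c, h(c), (neg(c) ∧ ((h(b) ∧ neg(c)) ∧ c)) ∧ c))), neg(j) ∧ h((j ∧ neg(j)) ∧ j))
  Push neg inside:  distribute neg over ∧ and collapse double neg
  Cancel inverse pairs:  b cancels
  Combine occurrences:  g(c ∧ j, g(b ∧ c ∧ j ∧ j, h(c), h(b)), h(j) ∧ neg(j))
Right:  g(c ∧ j, neg(neg(g(j ∧ b ∧ j ∧ c, h(c), (h(b) ∧ neg(b)) ∧ b))), h((b ∧ j) ∧ neg((neg(b) ∧ b) ∧ neg(neg(b)))) ∧ neg(j ∧ (neg(c) ∧ neg(neg(neg(neg(c)))))))
  Work inside:  h((b ∧ j) ∧ neg((neg(b) ∧ b) ∧ neg(neg(b)))) ∧ neg(j ∧ (neg(c) ∧ neg(neg(neg(neg(c))))))
  Push neg inside:  distribute neg over ∧ and collapse double neg
  Inverses cancel:  c cancels
  Collect:  h(j) ∧ neg(j)
  Put back:  g(c ∧ j, g(b ∧ c ∧ j ∧ j, h(c), h(b)), h(j) ∧ neg(j))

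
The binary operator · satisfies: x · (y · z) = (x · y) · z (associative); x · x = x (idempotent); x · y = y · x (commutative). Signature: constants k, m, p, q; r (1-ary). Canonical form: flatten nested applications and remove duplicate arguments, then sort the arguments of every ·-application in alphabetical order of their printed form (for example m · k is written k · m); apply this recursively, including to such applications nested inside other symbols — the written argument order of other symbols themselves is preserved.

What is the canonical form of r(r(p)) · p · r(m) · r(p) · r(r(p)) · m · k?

Drop duplicates:  drop duplicate r(r(p))
Sort:  k · m · p · r(m) · r(p) · r(r(p))

Answer: k · m · p · r(m) · r(p) · r(r(p))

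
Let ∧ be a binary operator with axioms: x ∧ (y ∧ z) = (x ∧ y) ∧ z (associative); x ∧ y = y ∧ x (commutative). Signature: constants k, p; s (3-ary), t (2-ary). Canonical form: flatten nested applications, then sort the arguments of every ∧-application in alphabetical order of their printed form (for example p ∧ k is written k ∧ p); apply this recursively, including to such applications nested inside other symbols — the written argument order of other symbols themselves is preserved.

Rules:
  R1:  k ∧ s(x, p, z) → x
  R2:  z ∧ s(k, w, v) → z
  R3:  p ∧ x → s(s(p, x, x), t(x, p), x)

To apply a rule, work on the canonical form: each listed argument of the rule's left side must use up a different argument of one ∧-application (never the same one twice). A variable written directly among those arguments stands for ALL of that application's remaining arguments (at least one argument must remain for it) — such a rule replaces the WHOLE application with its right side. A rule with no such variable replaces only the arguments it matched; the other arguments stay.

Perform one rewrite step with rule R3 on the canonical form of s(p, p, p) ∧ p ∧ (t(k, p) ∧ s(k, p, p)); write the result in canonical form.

Answer: s(s(p, s(k, p, p) ∧ s(p, p, p) ∧ t(k, p), s(k, p, p) ∧ s(p, p, p) ∧ t(k, p)), t(s(k, p, p) ∧ s(p, p, p) ∧ t(k, p), p), s(k, p, p) ∧ s(p, p, p) ∧ t(k, p))

Derivation:
Canonical form:  p ∧ s(k, p, p) ∧ s(p, p, p) ∧ t(k, p)
R3 matches:  uses p;  x := s(k, p, p) ∧ s(p, p, p) ∧ t(k, p)
Every leftover argument binds to the variable; the entire application is replaced.
Giving:  s(s(p, s(k, p, p) ∧ s(p, p, p) ∧ t(k, p), s(k, p, p) ∧ s(p, p, p) ∧ t(k, p)), t(s(k, p, p) ∧ s(p, p, p) ∧ t(k, p), p), s(k, p, p) ∧ s(p, p, p) ∧ t(k, p))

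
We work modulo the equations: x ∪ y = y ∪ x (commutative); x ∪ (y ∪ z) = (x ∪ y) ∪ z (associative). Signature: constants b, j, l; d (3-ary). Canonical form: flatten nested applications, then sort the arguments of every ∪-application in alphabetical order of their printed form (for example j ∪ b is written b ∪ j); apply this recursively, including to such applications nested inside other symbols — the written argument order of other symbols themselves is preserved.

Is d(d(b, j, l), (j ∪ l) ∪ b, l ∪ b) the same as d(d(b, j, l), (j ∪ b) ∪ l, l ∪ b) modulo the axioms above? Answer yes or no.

Left:  d(d(b, j, l), (j ∪ l) ∪ b, l ∪ b)
  Descend into:  (j ∪ l) ∪ b
  Flatten:  j ∪ l ∪ b
  Sort:  b ∪ j ∪ l
  Put back:  d(d(b, j, l), b ∪ j ∪ l, b ∪ l)
Right:  d(d(b, j, l), (j ∪ b) ∪ l, l ∪ b)
  Focus inside:  (j ∪ b) ∪ l
  Flatten:  j ∪ b ∪ l
  Sort arguments:  b ∪ j ∪ l
  Reassemble:  d(d(b, j, l), b ∪ j ∪ l, b ∪ l)

Answer: yes — both canonical forms are d(d(b, j, l), b ∪ j ∪ l, b ∪ l)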